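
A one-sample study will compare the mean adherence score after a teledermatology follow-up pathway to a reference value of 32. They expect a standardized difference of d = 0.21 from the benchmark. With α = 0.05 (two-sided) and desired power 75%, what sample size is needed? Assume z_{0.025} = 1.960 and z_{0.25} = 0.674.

n = 158

For a one-sample test: n = ((z_{α/2} + z_β) / d)².
z_{α/2} + z_β = 1.960 + 0.674 = 2.634.
n = (2.634 / 0.21)² = 12.543² = 157.32.
Round up.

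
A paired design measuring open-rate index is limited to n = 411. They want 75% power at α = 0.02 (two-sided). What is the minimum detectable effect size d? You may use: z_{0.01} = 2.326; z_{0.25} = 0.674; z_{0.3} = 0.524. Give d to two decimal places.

For a single sample (or paired design) of n = 411: d_min = (z_{α/2} + z_β)/√n.
z-sum = 2.326 + 0.674 = 3.000.
d_min = 3.000 / √411 = 3.000 / 20.273 = 0.148.

d_min ≈ 0.15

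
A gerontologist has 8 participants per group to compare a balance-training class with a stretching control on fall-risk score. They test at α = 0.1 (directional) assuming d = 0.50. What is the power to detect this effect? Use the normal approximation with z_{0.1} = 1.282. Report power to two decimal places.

For two equal groups, power = Φ(d·√(n/2) − z_{α}).
d·√(n/2) = 0.50 × √(8/2) = 0.50 × 2.000 = 1.000.
z_β = 1.000 − 1.282 = -0.282.
Power = Φ(-0.282) = 0.389.

power ≈ 0.39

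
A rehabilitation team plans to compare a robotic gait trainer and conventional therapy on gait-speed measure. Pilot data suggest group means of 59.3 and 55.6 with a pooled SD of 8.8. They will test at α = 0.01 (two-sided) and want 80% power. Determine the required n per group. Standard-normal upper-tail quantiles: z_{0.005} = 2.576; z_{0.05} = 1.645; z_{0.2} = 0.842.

Cohen's d = |M₁ − M₂| / SD_pooled = |59.3 − 55.6| / 8.8 = 3.7 / 8.8 = 0.420.
For two independent groups with equal n: n = 2·((z_{α/2} + z_β) / d)².
z_{α/2} + z_β = 2.576 + 0.842 = 3.418.
n = 2 × (3.418 / 0.420)² = 2 × 8.138² = 2 × 66.23 = 132.5.
Round up to the next whole participant.

n = 133 per group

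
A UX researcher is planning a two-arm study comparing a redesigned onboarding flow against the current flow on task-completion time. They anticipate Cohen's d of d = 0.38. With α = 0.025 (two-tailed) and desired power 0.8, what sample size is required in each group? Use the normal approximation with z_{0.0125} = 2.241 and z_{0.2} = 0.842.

For two independent groups with equal n: n = 2·((z_{α/2} + z_β) / d)².
z_{α/2} + z_β = 2.241 + 0.842 = 3.083.
n = 2 × (3.083 / 0.38)² = 2 × 8.113² = 2 × 65.82 = 131.6.
Round up to the next whole participant.

n = 132 per group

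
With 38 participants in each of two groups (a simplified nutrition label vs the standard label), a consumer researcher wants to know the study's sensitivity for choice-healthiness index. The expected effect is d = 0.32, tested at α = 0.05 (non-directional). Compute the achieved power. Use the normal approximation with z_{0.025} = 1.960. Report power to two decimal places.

For two equal groups, power = Φ(d·√(n/2) − z_{α/2}).
d·√(n/2) = 0.32 × √(38/2) = 0.32 × 4.359 = 1.395.
z_β = 1.395 − 1.960 = -0.565.
Power = Φ(-0.565) = 0.286.

power ≈ 0.29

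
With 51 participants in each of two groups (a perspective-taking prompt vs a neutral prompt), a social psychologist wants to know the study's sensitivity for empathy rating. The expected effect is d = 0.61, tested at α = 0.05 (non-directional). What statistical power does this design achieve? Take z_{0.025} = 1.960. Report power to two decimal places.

For two equal groups, power = Φ(d·√(n/2) − z_{α/2}).
d·√(n/2) = 0.61 × √(51/2) = 0.61 × 5.050 = 3.080.
z_β = 3.080 − 1.960 = 1.120.
Power = Φ(1.120) = 0.869.

power ≈ 0.87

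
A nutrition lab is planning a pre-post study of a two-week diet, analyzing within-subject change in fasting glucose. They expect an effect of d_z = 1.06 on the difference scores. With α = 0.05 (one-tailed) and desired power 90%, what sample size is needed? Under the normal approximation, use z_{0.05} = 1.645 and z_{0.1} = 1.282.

n = 8 pairs

For a paired (one-sample on differences) test: n = ((z_{α} + z_β) / d)².
z_{α} + z_β = 1.645 + 1.282 = 2.927.
n = (2.927 / 1.06)² = 2.761² = 7.62.
Round up.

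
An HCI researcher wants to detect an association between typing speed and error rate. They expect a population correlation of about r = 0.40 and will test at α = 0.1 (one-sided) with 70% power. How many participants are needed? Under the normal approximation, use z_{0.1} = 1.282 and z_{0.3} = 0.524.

Fisher's z: C = ½·ln((1+r)/(1−r)) = ½·ln(2.3333) = 0.4236.
n = ((z_{α} + z_β)/C)² + 3.
(1.282 + 0.524) / 0.4236 = 1.806 / 0.4236 = 4.263.
n = 4.263² + 3 = 18.18 + 3 = 21.2.
Round up.

n = 22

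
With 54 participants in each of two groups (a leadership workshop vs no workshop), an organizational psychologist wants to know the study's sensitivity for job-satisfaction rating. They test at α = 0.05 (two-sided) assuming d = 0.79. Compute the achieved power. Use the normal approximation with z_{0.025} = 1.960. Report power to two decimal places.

power ≈ 0.98

For two equal groups, power = Φ(d·√(n/2) − z_{α/2}).
d·√(n/2) = 0.79 × √(54/2) = 0.79 × 5.196 = 4.105.
z_β = 4.105 − 1.960 = 2.145.
Power = Φ(2.145) = 0.984.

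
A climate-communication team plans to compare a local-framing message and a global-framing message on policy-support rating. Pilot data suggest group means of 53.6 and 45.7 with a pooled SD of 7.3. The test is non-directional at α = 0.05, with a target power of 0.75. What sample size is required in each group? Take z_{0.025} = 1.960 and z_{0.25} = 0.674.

Cohen's d = |M₁ − M₂| / SD_pooled = |53.6 − 45.7| / 7.3 = 7.9 / 7.3 = 1.082.
For two independent groups with equal n: n = 2·((z_{α/2} + z_β) / d)².
z_{α/2} + z_β = 1.960 + 0.674 = 2.634.
n = 2 × (2.634 / 1.082)² = 2 × 2.434² = 2 × 5.93 = 11.9.
Round up to the next whole participant.

n = 12 per group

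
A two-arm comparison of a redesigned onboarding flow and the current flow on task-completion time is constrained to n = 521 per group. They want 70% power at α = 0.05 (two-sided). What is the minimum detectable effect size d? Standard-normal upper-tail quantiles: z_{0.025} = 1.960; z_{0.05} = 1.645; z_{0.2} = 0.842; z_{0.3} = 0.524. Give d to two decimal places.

For two independent groups of n = 521 each: d_min = (z_{α/2} + z_β)·√(2/n).
z-sum = 1.960 + 0.524 = 2.484.
d_min = 2.484 × √(2/521) = 2.484 × 0.0620 = 0.154.

d_min ≈ 0.15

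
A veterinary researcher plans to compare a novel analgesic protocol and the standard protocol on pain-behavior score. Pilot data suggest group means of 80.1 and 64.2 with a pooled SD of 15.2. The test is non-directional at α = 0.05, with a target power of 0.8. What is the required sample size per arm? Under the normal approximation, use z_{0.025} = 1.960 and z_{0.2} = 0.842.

Cohen's d = |M₁ − M₂| / SD_pooled = |80.1 − 64.2| / 15.2 = 15.9 / 15.2 = 1.046.
For two independent groups with equal n: n = 2·((z_{α/2} + z_β) / d)².
z_{α/2} + z_β = 1.960 + 0.842 = 2.802.
n = 2 × (2.802 / 1.046)² = 2 × 2.679² = 2 × 7.18 = 14.4.
Round up to the next whole participant.

n = 15 per group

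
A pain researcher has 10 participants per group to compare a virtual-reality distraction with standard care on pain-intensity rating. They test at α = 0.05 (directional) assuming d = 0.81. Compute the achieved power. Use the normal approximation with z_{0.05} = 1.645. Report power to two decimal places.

For two equal groups, power = Φ(d·√(n/2) − z_{α}).
d·√(n/2) = 0.81 × √(10/2) = 0.81 × 2.236 = 1.811.
z_β = 1.811 − 1.645 = 0.166.
Power = Φ(0.166) = 0.566.

power ≈ 0.57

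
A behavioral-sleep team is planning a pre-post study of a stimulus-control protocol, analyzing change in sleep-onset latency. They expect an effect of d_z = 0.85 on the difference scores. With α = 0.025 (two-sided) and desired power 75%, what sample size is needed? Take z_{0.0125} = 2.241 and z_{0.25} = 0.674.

For a paired (one-sample on differences) test: n = ((z_{α/2} + z_β) / d)².
z_{α/2} + z_β = 2.241 + 0.674 = 2.915.
n = (2.915 / 0.85)² = 3.429² = 11.76.
Round up.

n = 12 pairs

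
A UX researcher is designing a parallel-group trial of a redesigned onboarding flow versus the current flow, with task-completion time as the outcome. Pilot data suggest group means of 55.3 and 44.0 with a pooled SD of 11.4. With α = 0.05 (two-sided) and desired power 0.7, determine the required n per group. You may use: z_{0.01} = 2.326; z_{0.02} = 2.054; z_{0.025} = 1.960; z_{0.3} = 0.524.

Cohen's d = |M₁ − M₂| / SD_pooled = |55.3 − 44.0| / 11.4 = 11.3 / 11.4 = 0.991.
For two independent groups with equal n: n = 2·((z_{α/2} + z_β) / d)².
z_{α/2} + z_β = 1.960 + 0.524 = 2.484.
n = 2 × (2.484 / 0.991)² = 2 × 2.507² = 2 × 6.28 = 12.6.
Round up to the next whole participant.

n = 13 per group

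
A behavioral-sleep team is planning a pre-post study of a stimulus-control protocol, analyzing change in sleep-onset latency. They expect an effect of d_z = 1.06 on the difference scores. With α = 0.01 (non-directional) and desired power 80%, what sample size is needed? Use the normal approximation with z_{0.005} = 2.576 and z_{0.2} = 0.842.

n = 11 pairs

For a paired (one-sample on differences) test: n = ((z_{α/2} + z_β) / d)².
z_{α/2} + z_β = 2.576 + 0.842 = 3.418.
n = (3.418 / 1.06)² = 3.225² = 10.40.
Round up.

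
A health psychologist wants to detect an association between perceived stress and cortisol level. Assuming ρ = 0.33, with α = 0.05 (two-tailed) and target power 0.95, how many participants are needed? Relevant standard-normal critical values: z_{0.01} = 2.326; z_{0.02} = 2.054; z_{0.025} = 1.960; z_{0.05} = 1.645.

n = 114

Fisher's z: C = ½·ln((1+r)/(1−r)) = ½·ln(1.9851) = 0.3428.
n = ((z_{α/2} + z_β)/C)² + 3.
(1.960 + 1.645) / 0.3428 = 3.605 / 0.3428 = 10.516.
n = 10.516² + 3 = 110.59 + 3 = 113.6.
Round up.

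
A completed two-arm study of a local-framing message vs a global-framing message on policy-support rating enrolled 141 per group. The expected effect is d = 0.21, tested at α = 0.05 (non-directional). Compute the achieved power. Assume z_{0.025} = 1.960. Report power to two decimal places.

For two equal groups, power = Φ(d·√(n/2) − z_{α/2}).
d·√(n/2) = 0.21 × √(141/2) = 0.21 × 8.396 = 1.763.
z_β = 1.763 − 1.960 = -0.197.
Power = Φ(-0.197) = 0.422.

power ≈ 0.42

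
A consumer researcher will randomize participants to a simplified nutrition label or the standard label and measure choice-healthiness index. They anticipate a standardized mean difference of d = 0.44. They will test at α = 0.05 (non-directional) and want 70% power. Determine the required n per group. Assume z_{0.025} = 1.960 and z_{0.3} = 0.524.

For two independent groups with equal n: n = 2·((z_{α/2} + z_β) / d)².
z_{α/2} + z_β = 1.960 + 0.524 = 2.484.
n = 2 × (2.484 / 0.44)² = 2 × 5.645² = 2 × 31.87 = 63.7.
Round up to the next whole participant.

n = 64 per group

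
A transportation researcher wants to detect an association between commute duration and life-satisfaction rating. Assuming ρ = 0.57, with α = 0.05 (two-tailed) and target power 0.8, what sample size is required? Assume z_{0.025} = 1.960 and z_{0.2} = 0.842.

n = 22

Fisher's z: C = ½·ln((1+r)/(1−r)) = ½·ln(3.6512) = 0.6475.
n = ((z_{α/2} + z_β)/C)² + 3.
(1.960 + 0.842) / 0.6475 = 2.802 / 0.6475 = 4.327.
n = 4.327² + 3 = 18.73 + 3 = 21.7.
Round up.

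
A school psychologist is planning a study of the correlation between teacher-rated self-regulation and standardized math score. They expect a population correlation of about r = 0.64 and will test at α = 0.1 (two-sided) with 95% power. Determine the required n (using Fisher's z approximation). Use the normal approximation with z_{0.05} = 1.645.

Fisher's z: C = ½·ln((1+r)/(1−r)) = ½·ln(4.5556) = 0.7582.
n = ((z_{α/2} + z_β)/C)² + 3.
(1.645 + 1.645) / 0.7582 = 3.290 / 0.7582 = 4.339.
n = 4.339² + 3 = 18.83 + 3 = 21.8.
Round up.

n = 22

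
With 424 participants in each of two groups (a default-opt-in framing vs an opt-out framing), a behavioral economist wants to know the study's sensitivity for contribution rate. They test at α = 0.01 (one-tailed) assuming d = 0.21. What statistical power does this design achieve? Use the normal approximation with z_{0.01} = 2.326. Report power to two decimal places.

For two equal groups, power = Φ(d·√(n/2) − z_{α}).
d·√(n/2) = 0.21 × √(424/2) = 0.21 × 14.560 = 3.058.
z_β = 3.058 − 2.326 = 0.732.
Power = Φ(0.732) = 0.768.

power ≈ 0.77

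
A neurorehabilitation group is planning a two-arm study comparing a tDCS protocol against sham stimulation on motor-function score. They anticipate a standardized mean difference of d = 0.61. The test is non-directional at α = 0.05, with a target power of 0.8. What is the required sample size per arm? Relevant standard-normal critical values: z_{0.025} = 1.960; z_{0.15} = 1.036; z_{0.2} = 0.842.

n = 43 per group

For two independent groups with equal n: n = 2·((z_{α/2} + z_β) / d)².
z_{α/2} + z_β = 1.960 + 0.842 = 2.802.
n = 2 × (2.802 / 0.61)² = 2 × 4.593² = 2 × 21.10 = 42.2.
Round up to the next whole participant.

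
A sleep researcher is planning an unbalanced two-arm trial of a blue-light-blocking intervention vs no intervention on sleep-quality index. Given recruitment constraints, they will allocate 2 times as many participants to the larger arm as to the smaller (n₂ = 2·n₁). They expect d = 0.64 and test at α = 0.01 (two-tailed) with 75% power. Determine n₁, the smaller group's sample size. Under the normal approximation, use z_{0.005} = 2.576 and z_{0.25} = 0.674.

n₁ = 39

With allocation ratio k = n₂/n₁ = 2, Var(x̄₁−x̄₂) = σ²(1/n₁ + 1/(k·n₁)) = σ²·(k+1)/(k·n₁).
So n₁ = (1 + 1/k)·((z_{α/2} + z_β)/d)² = 1.500 × (3.250/0.64)².
n₁ = 1.500 × 25.79 = 38.7.
Round up: n₁ = 39, giving n₂ = 2 × 39 = 78.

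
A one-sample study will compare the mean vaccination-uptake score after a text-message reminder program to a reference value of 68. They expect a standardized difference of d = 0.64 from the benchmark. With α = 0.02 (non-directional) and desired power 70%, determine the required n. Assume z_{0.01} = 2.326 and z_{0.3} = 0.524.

n = 20

For a one-sample test: n = ((z_{α/2} + z_β) / d)².
z_{α/2} + z_β = 2.326 + 0.524 = 2.850.
n = (2.850 / 0.64)² = 4.453² = 19.83.
Round up.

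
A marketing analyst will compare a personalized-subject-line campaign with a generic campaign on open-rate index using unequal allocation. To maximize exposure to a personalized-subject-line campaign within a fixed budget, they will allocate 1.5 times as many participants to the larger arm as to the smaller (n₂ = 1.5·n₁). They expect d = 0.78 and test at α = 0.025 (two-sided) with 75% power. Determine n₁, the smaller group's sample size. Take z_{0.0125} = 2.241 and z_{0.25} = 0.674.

With allocation ratio k = n₂/n₁ = 1.5, Var(x̄₁−x̄₂) = σ²(1/n₁ + 1/(k·n₁)) = σ²·(k+1)/(k·n₁).
So n₁ = (1 + 1/k)·((z_{α/2} + z_β)/d)² = 1.667 × (2.915/0.78)².
n₁ = 1.667 × 13.97 = 23.3.
Round up: n₁ = 24, giving n₂ = 1.5 × 24 = 36.

n₁ = 24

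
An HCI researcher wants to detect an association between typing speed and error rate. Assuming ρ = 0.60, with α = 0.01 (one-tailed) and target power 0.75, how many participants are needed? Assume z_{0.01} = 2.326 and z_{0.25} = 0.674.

Fisher's z: C = ½·ln((1+r)/(1−r)) = ½·ln(4.0000) = 0.6931.
n = ((z_{α} + z_β)/C)² + 3.
(2.326 + 0.674) / 0.6931 = 3.000 / 0.6931 = 4.328.
n = 4.328² + 3 = 18.73 + 3 = 21.7.
Round up.

n = 22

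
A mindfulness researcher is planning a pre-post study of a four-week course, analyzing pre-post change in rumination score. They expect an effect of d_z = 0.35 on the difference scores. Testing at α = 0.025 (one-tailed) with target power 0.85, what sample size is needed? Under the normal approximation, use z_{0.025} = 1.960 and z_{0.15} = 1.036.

For a paired (one-sample on differences) test: n = ((z_{α} + z_β) / d)².
z_{α} + z_β = 1.960 + 1.036 = 2.996.
n = (2.996 / 0.35)² = 8.560² = 73.27.
Round up.

n = 74 pairs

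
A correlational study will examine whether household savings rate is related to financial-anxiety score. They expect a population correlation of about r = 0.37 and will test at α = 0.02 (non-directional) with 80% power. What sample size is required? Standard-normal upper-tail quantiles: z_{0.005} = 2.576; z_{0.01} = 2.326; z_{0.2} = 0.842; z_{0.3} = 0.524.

n = 70

Fisher's z: C = ½·ln((1+r)/(1−r)) = ½·ln(2.1746) = 0.3884.
n = ((z_{α/2} + z_β)/C)² + 3.
(2.326 + 0.842) / 0.3884 = 3.168 / 0.3884 = 8.157.
n = 8.157² + 3 = 66.53 + 3 = 69.5.
Round up.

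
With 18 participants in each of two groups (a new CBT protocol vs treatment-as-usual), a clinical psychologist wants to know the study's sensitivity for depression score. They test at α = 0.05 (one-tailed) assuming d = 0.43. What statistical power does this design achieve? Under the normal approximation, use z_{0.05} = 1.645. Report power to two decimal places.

power ≈ 0.36

For two equal groups, power = Φ(d·√(n/2) − z_{α}).
d·√(n/2) = 0.43 × √(18/2) = 0.43 × 3.000 = 1.290.
z_β = 1.290 − 1.645 = -0.355.
Power = Φ(-0.355) = 0.361.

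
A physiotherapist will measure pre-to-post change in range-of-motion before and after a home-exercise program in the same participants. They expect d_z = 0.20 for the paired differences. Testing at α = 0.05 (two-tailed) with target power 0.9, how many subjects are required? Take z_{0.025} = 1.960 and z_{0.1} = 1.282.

For a paired (one-sample on differences) test: n = ((z_{α/2} + z_β) / d)².
z_{α/2} + z_β = 1.960 + 1.282 = 3.242.
n = (3.242 / 0.20)² = 16.210² = 262.76.
Round up.

n = 263 pairs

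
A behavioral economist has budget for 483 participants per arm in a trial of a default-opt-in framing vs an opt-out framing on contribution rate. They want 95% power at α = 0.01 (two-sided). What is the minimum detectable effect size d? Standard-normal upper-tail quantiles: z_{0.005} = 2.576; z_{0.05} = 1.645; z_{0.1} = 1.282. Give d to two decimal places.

For two independent groups of n = 483 each: d_min = (z_{α/2} + z_β)·√(2/n).
z-sum = 2.576 + 1.645 = 4.221.
d_min = 4.221 × √(2/483) = 4.221 × 0.0643 = 0.272.

d_min ≈ 0.27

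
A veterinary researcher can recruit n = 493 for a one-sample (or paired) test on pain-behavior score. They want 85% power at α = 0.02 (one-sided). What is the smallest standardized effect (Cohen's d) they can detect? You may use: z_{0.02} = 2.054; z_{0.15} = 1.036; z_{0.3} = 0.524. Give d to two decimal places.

d_min ≈ 0.14

For a single sample (or paired design) of n = 493: d_min = (z_{α} + z_β)/√n.
z-sum = 2.054 + 1.036 = 3.090.
d_min = 3.090 / √493 = 3.090 / 22.204 = 0.139.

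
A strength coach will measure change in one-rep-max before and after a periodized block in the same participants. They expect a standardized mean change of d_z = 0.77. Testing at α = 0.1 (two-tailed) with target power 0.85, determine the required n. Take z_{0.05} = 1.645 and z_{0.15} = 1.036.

n = 13 pairs

For a paired (one-sample on differences) test: n = ((z_{α/2} + z_β) / d)².
z_{α/2} + z_β = 1.645 + 1.036 = 2.681.
n = (2.681 / 0.77)² = 3.482² = 12.12.
Round up.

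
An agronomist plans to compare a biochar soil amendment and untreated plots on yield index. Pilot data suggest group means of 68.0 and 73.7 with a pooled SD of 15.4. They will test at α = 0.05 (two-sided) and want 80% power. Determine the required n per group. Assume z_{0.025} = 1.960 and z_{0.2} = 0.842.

n = 115 per group

Cohen's d = |M₁ − M₂| / SD_pooled = |68.0 − 73.7| / 15.4 = 5.7 / 15.4 = 0.370.
For two independent groups with equal n: n = 2·((z_{α/2} + z_β) / d)².
z_{α/2} + z_β = 1.960 + 0.842 = 2.802.
n = 2 × (2.802 / 0.370)² = 2 × 7.573² = 2 × 57.35 = 114.7.
Round up to the next whole participant.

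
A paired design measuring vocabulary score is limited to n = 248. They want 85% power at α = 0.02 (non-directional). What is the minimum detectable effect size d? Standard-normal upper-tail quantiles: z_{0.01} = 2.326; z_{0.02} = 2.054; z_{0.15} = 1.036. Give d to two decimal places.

d_min ≈ 0.21

For a single sample (or paired design) of n = 248: d_min = (z_{α/2} + z_β)/√n.
z-sum = 2.326 + 1.036 = 3.362.
d_min = 3.362 / √248 = 3.362 / 15.748 = 0.213.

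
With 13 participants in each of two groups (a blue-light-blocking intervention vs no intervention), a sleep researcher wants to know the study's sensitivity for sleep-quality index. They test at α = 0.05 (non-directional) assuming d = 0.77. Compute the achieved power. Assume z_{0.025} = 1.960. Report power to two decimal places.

power ≈ 0.50

For two equal groups, power = Φ(d·√(n/2) − z_{α/2}).
d·√(n/2) = 0.77 × √(13/2) = 0.77 × 2.550 = 1.963.
z_β = 1.963 − 1.960 = 0.003.
Power = Φ(0.003) = 0.501.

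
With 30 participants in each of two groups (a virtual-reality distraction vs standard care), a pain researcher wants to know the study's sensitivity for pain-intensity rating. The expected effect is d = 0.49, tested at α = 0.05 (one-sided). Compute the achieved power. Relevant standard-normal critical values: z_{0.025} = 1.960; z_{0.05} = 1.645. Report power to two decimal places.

For two equal groups, power = Φ(d·√(n/2) − z_{α}).
d·√(n/2) = 0.49 × √(30/2) = 0.49 × 3.873 = 1.898.
z_β = 1.898 − 1.645 = 0.253.
Power = Φ(0.253) = 0.600.

power ≈ 0.60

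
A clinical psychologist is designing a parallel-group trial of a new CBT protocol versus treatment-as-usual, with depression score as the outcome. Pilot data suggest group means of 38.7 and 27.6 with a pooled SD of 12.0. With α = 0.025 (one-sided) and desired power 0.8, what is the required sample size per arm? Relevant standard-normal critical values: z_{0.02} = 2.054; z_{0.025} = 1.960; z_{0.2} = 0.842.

n = 19 per group

Cohen's d = |M₁ − M₂| / SD_pooled = |38.7 − 27.6| / 12.0 = 11.1 / 12.0 = 0.925.
For two independent groups with equal n: n = 2·((z_{α} + z_β) / d)².
z_{α} + z_β = 1.960 + 0.842 = 2.802.
n = 2 × (2.802 / 0.925)² = 2 × 3.029² = 2 × 9.18 = 18.4.
Round up to the next whole participant.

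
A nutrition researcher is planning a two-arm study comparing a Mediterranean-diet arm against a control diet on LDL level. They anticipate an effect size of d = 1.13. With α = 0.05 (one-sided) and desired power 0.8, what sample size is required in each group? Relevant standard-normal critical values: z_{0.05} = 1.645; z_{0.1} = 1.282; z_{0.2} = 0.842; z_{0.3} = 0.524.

n = 10 per group

For two independent groups with equal n: n = 2·((z_{α} + z_β) / d)².
z_{α} + z_β = 1.645 + 0.842 = 2.487.
n = 2 × (2.487 / 1.13)² = 2 × 2.201² = 2 × 4.84 = 9.7.
Round up to the next whole participant.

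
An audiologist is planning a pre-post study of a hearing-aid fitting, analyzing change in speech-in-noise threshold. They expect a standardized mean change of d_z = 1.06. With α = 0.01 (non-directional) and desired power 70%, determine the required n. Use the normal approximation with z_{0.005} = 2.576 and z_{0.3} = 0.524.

For a paired (one-sample on differences) test: n = ((z_{α/2} + z_β) / d)².
z_{α/2} + z_β = 2.576 + 0.524 = 3.100.
n = (3.100 / 1.06)² = 2.925² = 8.55.
Round up.

n = 9 pairs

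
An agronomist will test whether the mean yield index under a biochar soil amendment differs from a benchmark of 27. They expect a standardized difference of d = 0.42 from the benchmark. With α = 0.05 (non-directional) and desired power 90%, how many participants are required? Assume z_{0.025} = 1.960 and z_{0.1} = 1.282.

n = 60

For a one-sample test: n = ((z_{α/2} + z_β) / d)².
z_{α/2} + z_β = 1.960 + 1.282 = 3.242.
n = (3.242 / 0.42)² = 7.719² = 59.58.
Round up.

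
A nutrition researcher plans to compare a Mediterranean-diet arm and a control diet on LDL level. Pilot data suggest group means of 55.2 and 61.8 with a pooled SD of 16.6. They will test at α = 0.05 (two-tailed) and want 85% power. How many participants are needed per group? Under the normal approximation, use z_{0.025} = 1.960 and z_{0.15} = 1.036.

Cohen's d = |M₁ − M₂| / SD_pooled = |55.2 − 61.8| / 16.6 = 6.6 / 16.6 = 0.398.
For two independent groups with equal n: n = 2·((z_{α/2} + z_β) / d)².
z_{α/2} + z_β = 1.960 + 1.036 = 2.996.
n = 2 × (2.996 / 0.398)² = 2 × 7.528² = 2 × 56.67 = 113.3.
Round up to the next whole participant.

n = 114 per group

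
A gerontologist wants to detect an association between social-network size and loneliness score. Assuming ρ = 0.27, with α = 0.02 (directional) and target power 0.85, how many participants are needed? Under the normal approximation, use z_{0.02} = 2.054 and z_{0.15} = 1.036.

Fisher's z: C = ½·ln((1+r)/(1−r)) = ½·ln(1.7397) = 0.2769.
n = ((z_{α} + z_β)/C)² + 3.
(2.054 + 1.036) / 0.2769 = 3.090 / 0.2769 = 11.159.
n = 11.159² + 3 = 124.53 + 3 = 127.5.
Round up.

n = 128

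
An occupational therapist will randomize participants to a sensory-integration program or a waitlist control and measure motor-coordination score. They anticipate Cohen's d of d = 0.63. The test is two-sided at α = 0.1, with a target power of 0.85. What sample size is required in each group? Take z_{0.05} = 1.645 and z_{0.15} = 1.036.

n = 37 per group

For two independent groups with equal n: n = 2·((z_{α/2} + z_β) / d)².
z_{α/2} + z_β = 1.645 + 1.036 = 2.681.
n = 2 × (2.681 / 0.63)² = 2 × 4.256² = 2 × 18.11 = 36.2.
Round up to the next whole participant.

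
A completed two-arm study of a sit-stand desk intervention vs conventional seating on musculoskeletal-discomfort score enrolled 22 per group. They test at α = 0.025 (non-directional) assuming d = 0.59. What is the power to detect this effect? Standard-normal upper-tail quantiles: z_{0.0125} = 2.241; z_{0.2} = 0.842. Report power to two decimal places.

For two equal groups, power = Φ(d·√(n/2) − z_{α/2}).
d·√(n/2) = 0.59 × √(22/2) = 0.59 × 3.317 = 1.957.
z_β = 1.957 − 2.241 = -0.284.
Power = Φ(-0.284) = 0.388.

power ≈ 0.39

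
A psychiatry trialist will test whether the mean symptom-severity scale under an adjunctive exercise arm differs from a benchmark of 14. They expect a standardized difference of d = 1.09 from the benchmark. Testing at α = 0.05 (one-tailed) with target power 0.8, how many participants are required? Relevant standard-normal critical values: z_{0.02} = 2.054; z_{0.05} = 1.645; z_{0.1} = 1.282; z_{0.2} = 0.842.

For a one-sample test: n = ((z_{α} + z_β) / d)².
z_{α} + z_β = 1.645 + 0.842 = 2.487.
n = (2.487 / 1.09)² = 2.282² = 5.21.
Round up.

n = 6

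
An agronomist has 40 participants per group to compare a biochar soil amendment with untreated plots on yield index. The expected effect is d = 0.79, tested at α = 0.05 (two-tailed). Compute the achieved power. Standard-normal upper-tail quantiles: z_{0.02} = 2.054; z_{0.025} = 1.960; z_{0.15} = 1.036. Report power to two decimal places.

For two equal groups, power = Φ(d·√(n/2) − z_{α/2}).
d·√(n/2) = 0.79 × √(40/2) = 0.79 × 4.472 = 3.533.
z_β = 3.533 − 1.960 = 1.573.
Power = Φ(1.573) = 0.942.

power ≈ 0.94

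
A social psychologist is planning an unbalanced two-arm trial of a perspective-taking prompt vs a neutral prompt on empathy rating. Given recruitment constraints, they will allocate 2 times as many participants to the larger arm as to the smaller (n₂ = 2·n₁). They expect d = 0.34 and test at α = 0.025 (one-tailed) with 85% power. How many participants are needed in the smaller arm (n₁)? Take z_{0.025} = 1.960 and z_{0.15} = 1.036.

n₁ = 117

With allocation ratio k = n₂/n₁ = 2, Var(x̄₁−x̄₂) = σ²(1/n₁ + 1/(k·n₁)) = σ²·(k+1)/(k·n₁).
So n₁ = (1 + 1/k)·((z_{α} + z_β)/d)² = 1.500 × (2.996/0.34)².
n₁ = 1.500 × 77.65 = 116.5.
Round up: n₁ = 117, giving n₂ = 2 × 117 = 234.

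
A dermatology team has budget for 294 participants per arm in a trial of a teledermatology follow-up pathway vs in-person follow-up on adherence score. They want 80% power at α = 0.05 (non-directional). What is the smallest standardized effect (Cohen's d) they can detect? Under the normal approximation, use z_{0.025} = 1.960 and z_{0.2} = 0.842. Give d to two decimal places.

d_min ≈ 0.23

For two independent groups of n = 294 each: d_min = (z_{α/2} + z_β)·√(2/n).
z-sum = 1.960 + 0.842 = 2.802.
d_min = 2.802 × √(2/294) = 2.802 × 0.0825 = 0.231.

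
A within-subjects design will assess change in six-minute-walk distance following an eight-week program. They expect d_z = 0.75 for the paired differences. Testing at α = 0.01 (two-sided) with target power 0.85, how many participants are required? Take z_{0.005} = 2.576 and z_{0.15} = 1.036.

For a paired (one-sample on differences) test: n = ((z_{α/2} + z_β) / d)².
z_{α/2} + z_β = 2.576 + 1.036 = 3.612.
n = (3.612 / 0.75)² = 4.816² = 23.19.
Round up.

n = 24 pairs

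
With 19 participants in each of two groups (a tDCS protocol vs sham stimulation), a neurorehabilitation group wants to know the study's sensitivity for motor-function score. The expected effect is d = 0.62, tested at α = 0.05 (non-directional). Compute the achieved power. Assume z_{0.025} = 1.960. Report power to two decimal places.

power ≈ 0.48

For two equal groups, power = Φ(d·√(n/2) − z_{α/2}).
d·√(n/2) = 0.62 × √(19/2) = 0.62 × 3.082 = 1.911.
z_β = 1.911 − 1.960 = -0.049.
Power = Φ(-0.049) = 0.480.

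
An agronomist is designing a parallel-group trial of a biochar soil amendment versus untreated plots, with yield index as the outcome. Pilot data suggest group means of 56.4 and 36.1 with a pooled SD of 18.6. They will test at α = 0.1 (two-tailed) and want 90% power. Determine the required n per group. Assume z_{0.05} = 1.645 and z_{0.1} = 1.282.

Cohen's d = |M₁ − M₂| / SD_pooled = |56.4 − 36.1| / 18.6 = 20.3 / 18.6 = 1.091.
For two independent groups with equal n: n = 2·((z_{α/2} + z_β) / d)².
z_{α/2} + z_β = 1.645 + 1.282 = 2.927.
n = 2 × (2.927 / 1.091)² = 2 × 2.683² = 2 × 7.20 = 14.4.
Round up to the next whole participant.

n = 15 per group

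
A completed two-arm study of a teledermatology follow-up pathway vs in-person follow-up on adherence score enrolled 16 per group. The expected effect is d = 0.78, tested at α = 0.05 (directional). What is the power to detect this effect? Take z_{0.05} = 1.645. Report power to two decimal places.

For two equal groups, power = Φ(d·√(n/2) − z_{α}).
d·√(n/2) = 0.78 × √(16/2) = 0.78 × 2.828 = 2.206.
z_β = 2.206 − 1.645 = 0.561.
Power = Φ(0.561) = 0.713.

power ≈ 0.71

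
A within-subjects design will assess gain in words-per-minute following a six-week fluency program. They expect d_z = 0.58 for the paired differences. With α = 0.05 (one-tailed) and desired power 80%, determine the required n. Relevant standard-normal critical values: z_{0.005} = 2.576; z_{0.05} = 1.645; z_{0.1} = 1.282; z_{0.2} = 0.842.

For a paired (one-sample on differences) test: n = ((z_{α} + z_β) / d)².
z_{α} + z_β = 1.645 + 0.842 = 2.487.
n = (2.487 / 0.58)² = 4.288² = 18.39.
Round up.

n = 19 pairs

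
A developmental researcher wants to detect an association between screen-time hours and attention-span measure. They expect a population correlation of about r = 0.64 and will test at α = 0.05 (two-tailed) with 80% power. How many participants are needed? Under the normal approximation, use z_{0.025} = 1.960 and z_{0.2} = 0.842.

n = 17

Fisher's z: C = ½·ln((1+r)/(1−r)) = ½·ln(4.5556) = 0.7582.
n = ((z_{α/2} + z_β)/C)² + 3.
(1.960 + 0.842) / 0.7582 = 2.802 / 0.7582 = 3.696.
n = 3.696² + 3 = 13.66 + 3 = 16.7.
Round up.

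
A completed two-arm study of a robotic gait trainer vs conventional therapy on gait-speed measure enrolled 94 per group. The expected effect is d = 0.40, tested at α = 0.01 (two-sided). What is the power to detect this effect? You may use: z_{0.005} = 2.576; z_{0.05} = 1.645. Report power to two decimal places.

power ≈ 0.57

For two equal groups, power = Φ(d·√(n/2) − z_{α/2}).
d·√(n/2) = 0.40 × √(94/2) = 0.40 × 6.856 = 2.742.
z_β = 2.742 − 2.576 = 0.166.
Power = Φ(0.166) = 0.566.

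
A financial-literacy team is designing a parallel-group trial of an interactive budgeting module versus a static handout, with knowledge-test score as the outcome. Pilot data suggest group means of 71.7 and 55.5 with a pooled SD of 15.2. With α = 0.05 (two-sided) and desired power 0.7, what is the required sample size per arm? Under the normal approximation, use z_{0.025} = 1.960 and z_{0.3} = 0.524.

Cohen's d = |M₁ − M₂| / SD_pooled = |71.7 − 55.5| / 15.2 = 16.2 / 15.2 = 1.066.
For two independent groups with equal n: n = 2·((z_{α/2} + z_β) / d)².
z_{α/2} + z_β = 1.960 + 0.524 = 2.484.
n = 2 × (2.484 / 1.066)² = 2 × 2.330² = 2 × 5.43 = 10.9.
Round up to the next whole participant.

n = 11 per group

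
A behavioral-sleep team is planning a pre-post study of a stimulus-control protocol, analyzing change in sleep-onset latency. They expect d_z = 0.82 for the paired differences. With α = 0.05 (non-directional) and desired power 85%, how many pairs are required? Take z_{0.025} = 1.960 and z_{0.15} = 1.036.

n = 14 pairs

For a paired (one-sample on differences) test: n = ((z_{α/2} + z_β) / d)².
z_{α/2} + z_β = 1.960 + 1.036 = 2.996.
n = (2.996 / 0.82)² = 3.654² = 13.35.
Round up.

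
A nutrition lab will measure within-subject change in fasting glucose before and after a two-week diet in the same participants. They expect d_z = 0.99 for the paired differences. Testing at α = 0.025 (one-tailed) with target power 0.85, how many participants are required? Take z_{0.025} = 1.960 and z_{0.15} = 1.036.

n = 10 pairs

For a paired (one-sample on differences) test: n = ((z_{α} + z_β) / d)².
z_{α} + z_β = 1.960 + 1.036 = 2.996.
n = (2.996 / 0.99)² = 3.026² = 9.16.
Round up.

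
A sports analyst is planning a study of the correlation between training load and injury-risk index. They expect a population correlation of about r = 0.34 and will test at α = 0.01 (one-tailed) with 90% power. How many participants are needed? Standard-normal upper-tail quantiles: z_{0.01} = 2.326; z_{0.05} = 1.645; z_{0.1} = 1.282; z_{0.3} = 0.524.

n = 107

Fisher's z: C = ½·ln((1+r)/(1−r)) = ½·ln(2.0303) = 0.3541.
n = ((z_{α} + z_β)/C)² + 3.
(2.326 + 1.282) / 0.3541 = 3.608 / 0.3541 = 10.189.
n = 10.189² + 3 = 103.82 + 3 = 106.8.
Round up.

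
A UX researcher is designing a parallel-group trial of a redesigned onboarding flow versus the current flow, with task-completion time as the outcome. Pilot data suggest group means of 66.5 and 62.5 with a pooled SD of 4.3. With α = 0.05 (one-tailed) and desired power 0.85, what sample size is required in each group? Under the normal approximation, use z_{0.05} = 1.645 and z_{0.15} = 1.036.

Cohen's d = |M₁ − M₂| / SD_pooled = |66.5 − 62.5| / 4.3 = 4.0 / 4.3 = 0.930.
For two independent groups with equal n: n = 2·((z_{α} + z_β) / d)².
z_{α} + z_β = 1.645 + 1.036 = 2.681.
n = 2 × (2.681 / 0.930)² = 2 × 2.883² = 2 × 8.31 = 16.6.
Round up to the next whole participant.

n = 17 per group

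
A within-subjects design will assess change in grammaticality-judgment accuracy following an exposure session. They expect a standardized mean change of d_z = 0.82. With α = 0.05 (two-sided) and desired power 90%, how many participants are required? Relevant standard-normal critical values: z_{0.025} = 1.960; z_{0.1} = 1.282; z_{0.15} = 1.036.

For a paired (one-sample on differences) test: n = ((z_{α/2} + z_β) / d)².
z_{α/2} + z_β = 1.960 + 1.282 = 3.242.
n = (3.242 / 0.82)² = 3.954² = 15.63.
Round up.

n = 16 pairs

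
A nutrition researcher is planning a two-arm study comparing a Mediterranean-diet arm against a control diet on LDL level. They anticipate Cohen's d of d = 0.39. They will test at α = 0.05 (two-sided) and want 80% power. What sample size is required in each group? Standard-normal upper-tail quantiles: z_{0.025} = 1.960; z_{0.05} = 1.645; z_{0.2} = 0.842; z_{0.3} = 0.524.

For two independent groups with equal n: n = 2·((z_{α/2} + z_β) / d)².
z_{α/2} + z_β = 1.960 + 0.842 = 2.802.
n = 2 × (2.802 / 0.39)² = 2 × 7.185² = 2 × 51.62 = 103.2.
Round up to the next whole participant.

n = 104 per group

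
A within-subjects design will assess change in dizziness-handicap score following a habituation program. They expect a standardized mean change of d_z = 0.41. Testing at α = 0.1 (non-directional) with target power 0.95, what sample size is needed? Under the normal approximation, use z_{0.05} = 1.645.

n = 65 pairs

For a paired (one-sample on differences) test: n = ((z_{α/2} + z_β) / d)².
z_{α/2} + z_β = 1.645 + 1.645 = 3.290.
n = (3.290 / 0.41)² = 8.024² = 64.39.
Round up.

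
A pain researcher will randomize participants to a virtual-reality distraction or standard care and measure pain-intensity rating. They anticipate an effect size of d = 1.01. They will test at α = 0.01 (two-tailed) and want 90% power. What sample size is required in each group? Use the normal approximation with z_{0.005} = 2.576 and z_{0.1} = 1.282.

For two independent groups with equal n: n = 2·((z_{α/2} + z_β) / d)².
z_{α/2} + z_β = 2.576 + 1.282 = 3.858.
n = 2 × (3.858 / 1.01)² = 2 × 3.820² = 2 × 14.59 = 29.2.
Round up to the next whole participant.

n = 30 per group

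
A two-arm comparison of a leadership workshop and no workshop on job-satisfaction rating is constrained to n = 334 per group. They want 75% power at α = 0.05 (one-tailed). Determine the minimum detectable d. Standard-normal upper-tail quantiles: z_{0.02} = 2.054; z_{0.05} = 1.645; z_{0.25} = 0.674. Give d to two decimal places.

d_min ≈ 0.18

For two independent groups of n = 334 each: d_min = (z_{α} + z_β)·√(2/n).
z-sum = 1.645 + 0.674 = 2.319.
d_min = 2.319 × √(2/334) = 2.319 × 0.0774 = 0.179.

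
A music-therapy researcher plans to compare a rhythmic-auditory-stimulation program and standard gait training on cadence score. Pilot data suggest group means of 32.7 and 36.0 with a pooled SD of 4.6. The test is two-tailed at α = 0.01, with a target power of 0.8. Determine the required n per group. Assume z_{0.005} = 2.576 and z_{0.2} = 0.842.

Cohen's d = |M₁ − M₂| / SD_pooled = |32.7 − 36.0| / 4.6 = 3.3 / 4.6 = 0.717.
For two independent groups with equal n: n = 2·((z_{α/2} + z_β) / d)².
z_{α/2} + z_β = 2.576 + 0.842 = 3.418.
n = 2 × (3.418 / 0.717)² = 2 × 4.767² = 2 × 22.73 = 45.5.
Round up to the next whole participant.

n = 46 per group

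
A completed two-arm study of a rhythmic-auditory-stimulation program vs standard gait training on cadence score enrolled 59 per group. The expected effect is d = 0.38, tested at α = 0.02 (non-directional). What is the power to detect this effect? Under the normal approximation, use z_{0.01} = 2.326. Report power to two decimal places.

power ≈ 0.40

For two equal groups, power = Φ(d·√(n/2) − z_{α/2}).
d·√(n/2) = 0.38 × √(59/2) = 0.38 × 5.431 = 2.064.
z_β = 2.064 − 2.326 = -0.262.
Power = Φ(-0.262) = 0.397.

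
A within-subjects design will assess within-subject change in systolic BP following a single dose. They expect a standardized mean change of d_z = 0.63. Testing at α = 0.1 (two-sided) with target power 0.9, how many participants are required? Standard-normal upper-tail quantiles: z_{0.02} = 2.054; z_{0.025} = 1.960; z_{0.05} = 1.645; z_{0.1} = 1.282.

For a paired (one-sample on differences) test: n = ((z_{α/2} + z_β) / d)².
z_{α/2} + z_β = 1.645 + 1.282 = 2.927.
n = (2.927 / 0.63)² = 4.646² = 21.59.
Round up.

n = 22 pairs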